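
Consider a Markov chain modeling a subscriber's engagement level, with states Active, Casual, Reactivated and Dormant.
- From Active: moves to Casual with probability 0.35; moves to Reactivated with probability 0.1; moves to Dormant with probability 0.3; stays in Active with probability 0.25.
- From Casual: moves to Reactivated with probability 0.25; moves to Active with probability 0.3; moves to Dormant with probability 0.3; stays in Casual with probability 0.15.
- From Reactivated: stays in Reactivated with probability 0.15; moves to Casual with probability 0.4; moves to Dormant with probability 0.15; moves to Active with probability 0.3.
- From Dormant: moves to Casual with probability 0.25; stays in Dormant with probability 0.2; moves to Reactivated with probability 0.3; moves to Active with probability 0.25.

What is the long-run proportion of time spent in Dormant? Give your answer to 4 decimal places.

Let the stationary distribution be π with π = πP and π_1 + π_2 + π_3 + π_4 = 1.
π_1 = 0.25·π_1 + 0.3·π_2 + 0.3·π_3 + 0.25·π_4
π_2 = 0.35·π_1 + 0.15·π_2 + 0.4·π_3 + 0.25·π_4
π_3 = 0.1·π_1 + 0.25·π_2 + 0.15·π_3 + 0.3·π_4
Solving with the normalization constraint gives π = (0.2740, 0.2796, 0.2011, 0.2453).
So the stationary probability of Dormant is 0.2453.

0.2453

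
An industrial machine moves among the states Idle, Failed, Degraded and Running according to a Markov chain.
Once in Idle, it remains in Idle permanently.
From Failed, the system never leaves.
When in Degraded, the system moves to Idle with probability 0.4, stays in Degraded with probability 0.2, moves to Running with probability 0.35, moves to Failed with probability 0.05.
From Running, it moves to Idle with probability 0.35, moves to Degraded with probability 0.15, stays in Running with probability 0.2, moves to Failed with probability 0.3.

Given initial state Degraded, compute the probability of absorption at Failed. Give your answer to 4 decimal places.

0.2468

Let h(s) be the probability of absorption at Failed starting from transient state s. Then h(Failed) = 1 and h(Idle) = 0. By first-step analysis:
h(Degraded) = 0.4·0 + 0.05·1 + 0.2·h(Degraded) + 0.35·h(Running)
h(Running) = 0.35·0 + 0.3·1 + 0.15·h(Degraded) + 0.2·h(Running)
Solving: h(Degraded) = 0.2468, h(Running) = 0.4213.
Starting from Degraded, the probability is 0.2468.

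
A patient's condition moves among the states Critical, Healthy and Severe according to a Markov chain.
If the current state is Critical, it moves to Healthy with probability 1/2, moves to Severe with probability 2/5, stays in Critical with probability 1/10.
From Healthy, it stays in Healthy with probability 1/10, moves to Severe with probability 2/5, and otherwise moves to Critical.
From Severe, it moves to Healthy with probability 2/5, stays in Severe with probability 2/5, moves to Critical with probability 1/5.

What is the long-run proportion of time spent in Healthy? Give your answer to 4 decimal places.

0.3286

Let the stationary distribution be π with π = πP and π_1 + π_2 + π_3 = 1.
π_1 = 0.1·π_1 + 0.5·π_2 + 0.2·π_3
π_2 = 0.5·π_1 + 0.1·π_2 + 0.4·π_3
Solving with the normalization constraint gives π = (0.2714, 0.3286, 0.4000).
So the stationary probability of Healthy is 0.3286.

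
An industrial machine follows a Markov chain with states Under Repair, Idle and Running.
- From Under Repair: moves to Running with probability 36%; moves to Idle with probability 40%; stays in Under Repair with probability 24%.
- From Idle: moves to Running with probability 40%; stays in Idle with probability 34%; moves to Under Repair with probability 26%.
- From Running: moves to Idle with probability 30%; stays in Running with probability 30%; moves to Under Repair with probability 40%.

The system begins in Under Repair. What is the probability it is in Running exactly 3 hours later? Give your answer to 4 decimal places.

Propagate the distribution vector 3 hours from Under Repair.
After 0 hours: (1.0000, 0.0000, 0.0000)
After 1 hour: (0.2400, 0.4000, 0.3600)
After 2 hours: (0.3056, 0.3400, 0.3544)
After 3 hours: (0.3035, 0.3442, 0.3523)
P(in Running after 3 hours) = 0.3523

0.3523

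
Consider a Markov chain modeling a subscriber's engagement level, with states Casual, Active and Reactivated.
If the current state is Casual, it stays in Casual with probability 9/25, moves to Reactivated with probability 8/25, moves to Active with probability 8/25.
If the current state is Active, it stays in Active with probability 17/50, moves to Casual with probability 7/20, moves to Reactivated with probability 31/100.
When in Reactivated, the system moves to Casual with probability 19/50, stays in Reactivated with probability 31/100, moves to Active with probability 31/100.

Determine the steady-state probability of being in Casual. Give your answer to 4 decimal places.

0.3630

Let the stationary distribution be π with π = πP and π_1 + π_2 + π_3 = 1.
π_1 = 0.36·π_1 + 0.35·π_2 + 0.38·π_3
π_2 = 0.32·π_1 + 0.34·π_2 + 0.31·π_3
Solving with the normalization constraint gives π = (0.3630, 0.3233, 0.3136).
So the stationary probability of Casual is 0.3630.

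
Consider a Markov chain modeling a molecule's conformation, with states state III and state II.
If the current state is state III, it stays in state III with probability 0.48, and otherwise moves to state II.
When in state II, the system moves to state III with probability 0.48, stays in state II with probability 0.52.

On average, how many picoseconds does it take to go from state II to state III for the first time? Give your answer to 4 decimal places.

Let t(s) be the expected number of picoseconds to first reach state III from state s, with t(state III) = 0. Conditioning on the first picosecond:
t(state II) = 1 + 0.52·t(state II)
Solving: t(state II) = 2.0833.
Expected picoseconds from state II to state III: 2.0833.

2.0833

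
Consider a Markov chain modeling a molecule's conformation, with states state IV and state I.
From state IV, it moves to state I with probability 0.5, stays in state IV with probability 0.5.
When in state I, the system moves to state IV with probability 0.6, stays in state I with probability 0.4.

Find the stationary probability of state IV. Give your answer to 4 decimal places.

0.5455

Let the stationary distribution be π with π = πP and π_1 + π_2 = 1.
π_1 = 0.5·π_1 + 0.6·π_2
Solving with the normalization constraint gives π = (0.5455, 0.4545).
So the stationary probability of state IV is 0.5455.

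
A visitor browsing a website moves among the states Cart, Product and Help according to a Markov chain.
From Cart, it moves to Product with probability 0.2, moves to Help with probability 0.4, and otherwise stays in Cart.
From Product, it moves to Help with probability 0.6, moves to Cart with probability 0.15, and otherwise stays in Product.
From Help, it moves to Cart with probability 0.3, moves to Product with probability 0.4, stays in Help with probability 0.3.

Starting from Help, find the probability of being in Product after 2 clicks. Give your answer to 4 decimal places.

0.2800

Sum over the intermediate state after 1 click:
P = P(Help→Cart)·P(Cart→Product) + P(Help→Product)·P(Product→Product) + P(Help→Help)·P(Help→Product)
  = 0.3×0.2 + 0.4×0.25 + 0.3×0.4
  = 0.0600 + 0.1000 + 0.1200 = 0.2800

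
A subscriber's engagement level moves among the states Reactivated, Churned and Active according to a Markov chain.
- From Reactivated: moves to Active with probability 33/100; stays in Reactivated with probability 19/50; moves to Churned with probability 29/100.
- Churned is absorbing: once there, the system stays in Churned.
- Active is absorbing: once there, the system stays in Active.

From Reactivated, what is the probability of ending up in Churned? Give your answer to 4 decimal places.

Let h(s) be the probability of absorption at Churned starting from transient state s. Then h(Churned) = 1 and h(Active) = 0. By first-step analysis:
h(Reactivated) = 0.38·h(Reactivated) + 0.29·1 + 0.33·0
Solving: h(Reactivated) = 0.4677.
Starting from Reactivated, the probability is 0.4677.

0.4677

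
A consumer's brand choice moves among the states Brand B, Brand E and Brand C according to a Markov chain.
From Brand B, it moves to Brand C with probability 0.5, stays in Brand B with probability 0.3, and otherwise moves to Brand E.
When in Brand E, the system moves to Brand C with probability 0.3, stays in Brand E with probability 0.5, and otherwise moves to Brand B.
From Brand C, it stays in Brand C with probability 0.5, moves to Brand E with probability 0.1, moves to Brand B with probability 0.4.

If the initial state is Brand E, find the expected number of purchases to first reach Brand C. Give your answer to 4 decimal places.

2.9032

Let t(s) be the expected number of purchases to first reach Brand C from state s, with t(Brand C) = 0. Conditioning on the first purchase:
t(Brand B) = 1 + 0.3·t(Brand B) + 0.2·t(Brand E)
t(Brand E) = 1 + 0.2·t(Brand B) + 0.5·t(Brand E)
Solving: t(Brand B) = 2.2581, t(Brand E) = 2.9032.
Expected purchases from Brand E to Brand C: 2.9032.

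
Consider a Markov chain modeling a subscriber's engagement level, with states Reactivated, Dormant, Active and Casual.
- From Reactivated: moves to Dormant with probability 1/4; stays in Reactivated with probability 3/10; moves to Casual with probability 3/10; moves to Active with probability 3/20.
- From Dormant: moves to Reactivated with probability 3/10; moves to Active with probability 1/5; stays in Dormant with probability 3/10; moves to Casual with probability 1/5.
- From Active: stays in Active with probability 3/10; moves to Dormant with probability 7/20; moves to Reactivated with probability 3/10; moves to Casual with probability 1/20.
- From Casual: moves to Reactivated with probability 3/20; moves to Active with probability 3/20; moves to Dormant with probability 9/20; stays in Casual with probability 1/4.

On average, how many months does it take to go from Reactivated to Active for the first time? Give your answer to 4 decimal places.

Let t(s) be the expected number of months to first reach Active from state s, with t(Active) = 0. Conditioning on the first month:
t(Reactivated) = 1 + 0.3·t(Reactivated) + 0.25·t(Dormant) + 0.3·t(Casual)
t(Dormant) = 1 + 0.3·t(Reactivated) + 0.3·t(Dormant) + 0.2·t(Casual)
t(Casual) = 1 + 0.15·t(Reactivated) + 0.45·t(Dormant) + 0.25·t(Casual)
Solving: t(Reactivated) = 6.0296, t(Dormant) = 5.7185, t(Casual) = 5.9704.
Expected months from Reactivated to Active: 6.0296.

6.0296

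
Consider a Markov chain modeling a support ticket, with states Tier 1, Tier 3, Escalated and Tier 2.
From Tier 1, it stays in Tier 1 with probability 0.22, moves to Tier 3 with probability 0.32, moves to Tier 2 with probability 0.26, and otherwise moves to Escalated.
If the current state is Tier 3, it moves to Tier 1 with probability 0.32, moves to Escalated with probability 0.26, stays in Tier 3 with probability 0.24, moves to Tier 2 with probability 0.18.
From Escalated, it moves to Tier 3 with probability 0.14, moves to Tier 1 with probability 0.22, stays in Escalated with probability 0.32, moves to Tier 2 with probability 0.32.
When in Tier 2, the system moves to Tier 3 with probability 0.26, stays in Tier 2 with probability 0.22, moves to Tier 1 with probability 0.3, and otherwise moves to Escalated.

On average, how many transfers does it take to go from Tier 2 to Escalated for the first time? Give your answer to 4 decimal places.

4.4404

Let t(s) be the expected number of transfers to first reach Escalated from state s, with t(Escalated) = 0. Conditioning on the first transfer:
t(Tier 1) = 1 + 0.22·t(Tier 1) + 0.32·t(Tier 3) + 0.26·t(Tier 2)
t(Tier 3) = 1 + 0.32·t(Tier 1) + 0.24·t(Tier 3) + 0.18·t(Tier 2)
t(Tier 2) = 1 + 0.3·t(Tier 1) + 0.26·t(Tier 3) + 0.22·t(Tier 2)
Solving: t(Tier 1) = 4.5130, t(Tier 3) = 4.2677, t(Tier 2) = 4.4404.
Expected transfers from Tier 2 to Escalated: 4.4404.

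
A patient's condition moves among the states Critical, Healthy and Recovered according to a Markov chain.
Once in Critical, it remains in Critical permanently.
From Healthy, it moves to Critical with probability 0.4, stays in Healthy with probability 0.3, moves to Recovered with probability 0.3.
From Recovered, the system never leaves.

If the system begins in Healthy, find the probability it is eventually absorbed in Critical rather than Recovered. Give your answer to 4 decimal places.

0.5714

Let h(s) be the probability of absorption at Critical starting from transient state s. Then h(Critical) = 1 and h(Recovered) = 0. By first-step analysis:
h(Healthy) = 0.4·1 + 0.3·h(Healthy) + 0.3·0
Solving: h(Healthy) = 0.5714.
Starting from Healthy, the probability is 0.5714.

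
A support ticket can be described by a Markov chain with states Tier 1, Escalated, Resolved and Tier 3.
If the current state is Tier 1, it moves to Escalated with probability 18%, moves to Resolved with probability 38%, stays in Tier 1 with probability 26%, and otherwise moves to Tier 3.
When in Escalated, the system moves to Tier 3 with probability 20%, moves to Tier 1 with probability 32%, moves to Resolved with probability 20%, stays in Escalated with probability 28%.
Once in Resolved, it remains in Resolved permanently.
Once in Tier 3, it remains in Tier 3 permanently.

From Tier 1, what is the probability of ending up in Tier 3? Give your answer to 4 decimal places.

Let h(s) be the probability of absorption at Tier 3 starting from transient state s. Then h(Tier 3) = 1 and h(Resolved) = 0. By first-step analysis:
h(Tier 1) = 0.26·h(Tier 1) + 0.18·h(Escalated) + 0.38·0 + 0.18·1
h(Escalated) = 0.32·h(Tier 1) + 0.28·h(Escalated) + 0.2·0 + 0.2·1
Solving: h(Tier 1) = 0.3485, h(Escalated) = 0.4327.
Starting from Tier 1, the probability is 0.3485.

0.3485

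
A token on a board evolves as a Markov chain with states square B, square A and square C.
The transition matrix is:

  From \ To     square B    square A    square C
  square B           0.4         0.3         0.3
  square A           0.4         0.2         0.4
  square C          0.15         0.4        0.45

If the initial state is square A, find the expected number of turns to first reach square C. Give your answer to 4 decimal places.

Let t(s) be the expected number of turns to first reach square C from state s, with t(square C) = 0. Conditioning on the first turn:
t(square B) = 1 + 0.4·t(square B) + 0.3·t(square A)
t(square A) = 1 + 0.4·t(square B) + 0.2·t(square A)
Solving: t(square B) = 3.0556, t(square A) = 2.7778.
Expected turns from square A to square C: 2.7778.

2.7778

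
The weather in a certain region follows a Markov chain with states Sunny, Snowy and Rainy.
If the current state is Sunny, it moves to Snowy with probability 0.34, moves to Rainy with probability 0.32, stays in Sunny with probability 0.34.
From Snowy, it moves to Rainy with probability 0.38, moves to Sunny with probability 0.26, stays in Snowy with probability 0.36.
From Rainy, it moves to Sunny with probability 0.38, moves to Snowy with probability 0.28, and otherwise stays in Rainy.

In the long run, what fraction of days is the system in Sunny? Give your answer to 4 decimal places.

Let the stationary distribution be π with π = πP and π_1 + π_2 + π_3 = 1.
π_1 = 0.34·π_1 + 0.26·π_2 + 0.38·π_3
π_2 = 0.34·π_1 + 0.36·π_2 + 0.28·π_3
Solving with the normalization constraint gives π = (0.3278, 0.3257, 0.3465).
So the stationary probability of Sunny is 0.3278.

0.3278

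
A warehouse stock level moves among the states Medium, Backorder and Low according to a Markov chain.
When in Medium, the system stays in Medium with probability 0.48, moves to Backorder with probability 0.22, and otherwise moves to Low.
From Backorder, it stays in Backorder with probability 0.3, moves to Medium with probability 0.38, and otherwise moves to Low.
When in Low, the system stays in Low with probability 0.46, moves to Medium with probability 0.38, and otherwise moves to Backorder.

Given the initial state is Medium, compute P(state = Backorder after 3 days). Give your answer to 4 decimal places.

0.2164

Propagate the distribution vector 3 days from Medium.
After 0 days: (1.0000, 0.0000, 0.0000)
After 1 day: (0.4800, 0.2200, 0.3000)
After 2 days: (0.4280, 0.2196, 0.3524)
After 3 days: (0.4228, 0.2164, 0.3608)
P(in Backorder after 3 days) = 0.2164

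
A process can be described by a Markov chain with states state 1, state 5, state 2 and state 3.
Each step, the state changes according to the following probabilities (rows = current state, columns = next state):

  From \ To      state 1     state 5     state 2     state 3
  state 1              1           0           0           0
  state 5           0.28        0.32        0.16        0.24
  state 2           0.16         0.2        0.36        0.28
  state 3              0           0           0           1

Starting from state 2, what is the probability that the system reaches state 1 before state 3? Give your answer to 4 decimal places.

0.4087

Let h(s) be the probability of absorption at state 1 starting from transient state s. Then h(state 1) = 1 and h(state 3) = 0. By first-step analysis:
h(state 5) = 0.28·1 + 0.32·h(state 5) + 0.16·h(state 2) + 0.24·0
h(state 2) = 0.16·1 + 0.2·h(state 5) + 0.36·h(state 2) + 0.28·0
Solving: h(state 5) = 0.5079, h(state 2) = 0.4087.
Starting from state 2, the probability is 0.4087.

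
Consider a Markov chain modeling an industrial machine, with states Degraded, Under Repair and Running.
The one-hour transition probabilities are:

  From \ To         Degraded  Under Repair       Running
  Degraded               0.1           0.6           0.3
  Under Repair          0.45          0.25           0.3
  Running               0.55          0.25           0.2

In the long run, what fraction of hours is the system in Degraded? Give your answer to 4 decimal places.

0.3535

Let the stationary distribution be π with π = πP and π_1 + π_2 + π_3 = 1.
π_1 = 0.1·π_1 + 0.45·π_2 + 0.55·π_3
π_2 = 0.6·π_1 + 0.25·π_2 + 0.25·π_3
Solving with the normalization constraint gives π = (0.3535, 0.3737, 0.2727).
So the stationary probability of Degraded is 0.3535.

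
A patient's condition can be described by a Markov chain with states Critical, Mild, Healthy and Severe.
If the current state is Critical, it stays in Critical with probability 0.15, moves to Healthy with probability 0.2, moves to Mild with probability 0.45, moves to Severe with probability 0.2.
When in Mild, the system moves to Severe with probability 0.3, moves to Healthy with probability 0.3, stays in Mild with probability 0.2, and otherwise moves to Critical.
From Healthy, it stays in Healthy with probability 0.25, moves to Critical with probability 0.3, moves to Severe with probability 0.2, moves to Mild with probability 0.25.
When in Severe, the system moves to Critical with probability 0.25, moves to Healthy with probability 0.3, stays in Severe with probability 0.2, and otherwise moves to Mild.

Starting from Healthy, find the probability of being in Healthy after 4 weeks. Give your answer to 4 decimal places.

Propagate the distribution vector 4 weeks from Healthy.
After 0 weeks: (0.0000, 0.0000, 1.0000, 0.0000)
After 1 week: (0.3000, 0.2500, 0.2500, 0.2000)
After 2 weeks: (0.2200, 0.2975, 0.2575, 0.2250)
After 3 weeks: (0.2260, 0.2791, 0.2651, 0.2298)
After 4 weeks: (0.2267, 0.2812, 0.2641, 0.2279)
P(in Healthy after 4 weeks) = 0.2641

0.2641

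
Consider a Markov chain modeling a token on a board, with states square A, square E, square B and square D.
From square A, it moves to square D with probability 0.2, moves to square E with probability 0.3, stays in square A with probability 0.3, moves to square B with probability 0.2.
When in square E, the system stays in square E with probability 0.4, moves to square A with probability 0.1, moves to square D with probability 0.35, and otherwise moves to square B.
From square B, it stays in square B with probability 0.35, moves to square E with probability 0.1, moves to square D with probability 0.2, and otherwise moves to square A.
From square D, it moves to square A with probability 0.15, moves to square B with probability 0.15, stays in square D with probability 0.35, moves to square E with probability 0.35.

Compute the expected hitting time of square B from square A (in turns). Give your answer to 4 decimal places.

5.9646

Let t(s) be the expected number of turns to first reach square B from state s, with t(square B) = 0. Conditioning on the first turn:
t(square A) = 1 + 0.3·t(square A) + 0.3·t(square E) + 0.2·t(square D)
t(square E) = 1 + 0.1·t(square A) + 0.4·t(square E) + 0.35·t(square D)
t(square D) = 1 + 0.15·t(square A) + 0.35·t(square E) + 0.35·t(square D)
Solving: t(square A) = 5.9646, t(square E) = 6.3583, t(square D) = 6.3386.
Expected turns from square A to square B: 5.9646.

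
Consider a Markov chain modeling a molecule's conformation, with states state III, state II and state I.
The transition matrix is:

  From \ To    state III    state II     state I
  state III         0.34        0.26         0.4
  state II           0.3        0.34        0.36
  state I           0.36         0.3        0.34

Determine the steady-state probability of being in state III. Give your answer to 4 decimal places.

0.3354

Let the stationary distribution be π with π = πP and π_1 + π_2 + π_3 = 1.
π_1 = 0.34·π_1 + 0.3·π_2 + 0.36·π_3
π_2 = 0.26·π_1 + 0.34·π_2 + 0.3·π_3
Solving with the normalization constraint gives π = (0.3354, 0.2985, 0.3661).
So the stationary probability of state III is 0.3354.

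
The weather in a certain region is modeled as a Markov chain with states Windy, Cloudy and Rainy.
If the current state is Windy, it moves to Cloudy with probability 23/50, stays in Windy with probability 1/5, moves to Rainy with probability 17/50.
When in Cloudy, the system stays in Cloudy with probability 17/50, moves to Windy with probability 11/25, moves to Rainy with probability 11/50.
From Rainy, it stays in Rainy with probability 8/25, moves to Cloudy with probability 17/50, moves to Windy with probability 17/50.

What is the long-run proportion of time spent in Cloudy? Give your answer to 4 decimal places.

0.3798

Let the stationary distribution be π with π = πP and π_1 + π_2 + π_3 = 1.
π_1 = 0.2·π_1 + 0.44·π_2 + 0.34·π_3
π_2 = 0.46·π_1 + 0.34·π_2 + 0.34·π_3
Solving with the normalization constraint gives π = (0.3316, 0.3798, 0.2887).
So the stationary probability of Cloudy is 0.3798.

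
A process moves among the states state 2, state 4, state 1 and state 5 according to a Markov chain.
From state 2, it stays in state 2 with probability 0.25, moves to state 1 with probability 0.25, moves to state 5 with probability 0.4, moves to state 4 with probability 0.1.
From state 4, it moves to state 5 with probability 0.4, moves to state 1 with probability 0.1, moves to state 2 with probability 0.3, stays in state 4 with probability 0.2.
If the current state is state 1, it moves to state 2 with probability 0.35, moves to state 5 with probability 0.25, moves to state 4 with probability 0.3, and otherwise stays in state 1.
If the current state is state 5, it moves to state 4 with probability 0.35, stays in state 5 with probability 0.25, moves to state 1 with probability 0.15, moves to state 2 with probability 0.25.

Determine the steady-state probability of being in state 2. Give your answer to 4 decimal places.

0.2777

Let the stationary distribution be π with π = πP and π_1 + π_2 + π_3 + π_4 = 1.
π_1 = 0.25·π_1 + 0.3·π_2 + 0.35·π_3 + 0.25·π_4
π_2 = 0.1·π_1 + 0.2·π_2 + 0.3·π_3 + 0.35·π_4
π_3 = 0.25·π_1 + 0.1·π_2 + 0.1·π_3 + 0.15·π_4
Solving with the normalization constraint gives π = (0.2777, 0.2371, 0.1580, 0.3272).
So the stationary probability of state 2 is 0.2777.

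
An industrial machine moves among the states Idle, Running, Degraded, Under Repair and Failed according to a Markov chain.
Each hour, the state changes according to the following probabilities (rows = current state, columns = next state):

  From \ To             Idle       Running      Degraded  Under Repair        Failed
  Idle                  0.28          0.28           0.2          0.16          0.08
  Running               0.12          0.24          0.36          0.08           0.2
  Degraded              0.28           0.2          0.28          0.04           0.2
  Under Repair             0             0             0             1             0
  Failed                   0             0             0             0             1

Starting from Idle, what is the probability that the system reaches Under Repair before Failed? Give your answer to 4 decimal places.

0.4352

Let h(s) be the probability of absorption at Under Repair starting from transient state s. Then h(Under Repair) = 1 and h(Failed) = 0. By first-step analysis:
h(Idle) = 0.28·h(Idle) + 0.28·h(Running) + 0.2·h(Degraded) + 0.16·1 + 0.08·0
h(Running) = 0.12·h(Idle) + 0.24·h(Running) + 0.36·h(Degraded) + 0.08·1 + 0.2·0
h(Degraded) = 0.28·h(Idle) + 0.2·h(Running) + 0.28·h(Degraded) + 0.04·1 + 0.2·0
Solving: h(Idle) = 0.4352, h(Running) = 0.3229, h(Degraded) = 0.3145.
Starting from Idle, the probability is 0.4352.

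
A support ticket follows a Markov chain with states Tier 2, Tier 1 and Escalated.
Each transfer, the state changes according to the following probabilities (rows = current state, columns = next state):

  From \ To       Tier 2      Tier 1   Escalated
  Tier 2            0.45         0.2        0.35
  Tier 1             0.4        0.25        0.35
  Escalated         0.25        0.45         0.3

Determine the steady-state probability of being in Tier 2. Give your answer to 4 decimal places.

Let the stationary distribution be π with π = πP and π_1 + π_2 + π_3 = 1.
π_1 = 0.45·π_1 + 0.4·π_2 + 0.25·π_3
π_2 = 0.2·π_1 + 0.25·π_2 + 0.45·π_3
Solving with the normalization constraint gives π = (0.3684, 0.2982, 0.3333).
So the stationary probability of Tier 2 is 0.3684.

0.3684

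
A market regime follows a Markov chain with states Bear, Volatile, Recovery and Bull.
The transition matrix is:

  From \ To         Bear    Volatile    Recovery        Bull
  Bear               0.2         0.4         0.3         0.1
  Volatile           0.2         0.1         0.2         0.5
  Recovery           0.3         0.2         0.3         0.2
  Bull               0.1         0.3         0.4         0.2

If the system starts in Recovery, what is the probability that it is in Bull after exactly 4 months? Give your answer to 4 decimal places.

Propagate the distribution vector 4 months from Recovery.
After 0 months: (0.0000, 0.0000, 1.0000, 0.0000)
After 1 month: (0.3000, 0.2000, 0.3000, 0.2000)
After 2 months: (0.2100, 0.2600, 0.3000, 0.2300)
After 3 months: (0.2070, 0.2390, 0.2970, 0.2570)
After 4 months: (0.2040, 0.2432, 0.3018, 0.2510)
P(in Bull after 4 months) = 0.2510

0.2510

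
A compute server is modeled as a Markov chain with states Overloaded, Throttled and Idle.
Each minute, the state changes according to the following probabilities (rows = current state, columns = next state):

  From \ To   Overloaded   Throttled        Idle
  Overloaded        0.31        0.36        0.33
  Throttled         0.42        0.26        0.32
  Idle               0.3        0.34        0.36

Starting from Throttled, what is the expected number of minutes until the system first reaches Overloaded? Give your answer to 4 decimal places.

2.6316

Let t(s) be the expected number of minutes to first reach Overloaded from state s, with t(Overloaded) = 0. Conditioning on the first minute:
t(Throttled) = 1 + 0.26·t(Throttled) + 0.32·t(Idle)
t(Idle) = 1 + 0.34·t(Throttled) + 0.36·t(Idle)
Solving: t(Throttled) = 2.6316, t(Idle) = 2.9605.
Expected minutes from Throttled to Overloaded: 2.6316.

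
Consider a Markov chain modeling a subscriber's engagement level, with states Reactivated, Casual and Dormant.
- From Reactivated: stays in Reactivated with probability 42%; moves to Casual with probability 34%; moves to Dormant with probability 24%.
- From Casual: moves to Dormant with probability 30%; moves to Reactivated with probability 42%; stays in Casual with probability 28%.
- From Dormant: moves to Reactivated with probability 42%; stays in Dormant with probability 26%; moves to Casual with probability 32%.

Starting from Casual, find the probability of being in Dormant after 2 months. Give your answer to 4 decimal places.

0.2628

Sum over the intermediate state after 1 month:
P = P(Casual→Reactivated)·P(Reactivated→Dormant) + P(Casual→Casual)·P(Casual→Dormant) + P(Casual→Dormant)·P(Dormant→Dormant)
  = 0.42×0.24 + 0.28×0.3 + 0.3×0.26
  = 0.1008 + 0.0840 + 0.0780 = 0.2628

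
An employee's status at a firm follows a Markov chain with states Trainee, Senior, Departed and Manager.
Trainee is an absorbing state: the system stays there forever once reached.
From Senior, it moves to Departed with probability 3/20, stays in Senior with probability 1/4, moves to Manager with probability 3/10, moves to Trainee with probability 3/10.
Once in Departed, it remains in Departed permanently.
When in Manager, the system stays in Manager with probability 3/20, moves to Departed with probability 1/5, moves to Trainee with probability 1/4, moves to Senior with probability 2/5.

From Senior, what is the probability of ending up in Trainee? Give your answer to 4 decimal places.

Let h(s) be the probability of absorption at Trainee starting from transient state s. Then h(Trainee) = 1 and h(Departed) = 0. By first-step analysis:
h(Senior) = 0.3·1 + 0.25·h(Senior) + 0.15·0 + 0.3·h(Manager)
h(Manager) = 0.25·1 + 0.4·h(Senior) + 0.2·0 + 0.15·h(Manager)
Solving: h(Senior) = 0.6377, h(Manager) = 0.5942.
Starting from Senior, the probability is 0.6377.

0.6377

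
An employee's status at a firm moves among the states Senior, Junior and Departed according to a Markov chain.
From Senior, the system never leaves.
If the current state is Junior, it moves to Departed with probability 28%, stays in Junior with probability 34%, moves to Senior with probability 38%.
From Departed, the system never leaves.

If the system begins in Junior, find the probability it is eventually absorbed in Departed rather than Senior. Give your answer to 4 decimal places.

0.4242

Let h(s) be the probability of absorption at Departed starting from transient state s. Then h(Departed) = 1 and h(Senior) = 0. By first-step analysis:
h(Junior) = 0.38·0 + 0.34·h(Junior) + 0.28·1
Solving: h(Junior) = 0.4242.
Starting from Junior, the probability is 0.4242.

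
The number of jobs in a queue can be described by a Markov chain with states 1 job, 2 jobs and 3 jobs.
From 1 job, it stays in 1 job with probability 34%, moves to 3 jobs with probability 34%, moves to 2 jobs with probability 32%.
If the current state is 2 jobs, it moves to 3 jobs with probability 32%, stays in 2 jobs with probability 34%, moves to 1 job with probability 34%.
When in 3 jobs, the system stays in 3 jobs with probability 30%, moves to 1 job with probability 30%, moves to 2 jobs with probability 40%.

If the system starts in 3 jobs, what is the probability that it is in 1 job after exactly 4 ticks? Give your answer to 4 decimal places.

Propagate the distribution vector 4 ticks from 3 jobs.
After 0 ticks: (0.0000, 0.0000, 1.0000)
After 1 tick: (0.3000, 0.4000, 0.3000)
After 2 ticks: (0.3280, 0.3520, 0.3200)
After 3 ticks: (0.3272, 0.3526, 0.3202)
After 4 ticks: (0.3272, 0.3527, 0.3201)
P(in 1 job after 4 ticks) = 0.3272

0.3272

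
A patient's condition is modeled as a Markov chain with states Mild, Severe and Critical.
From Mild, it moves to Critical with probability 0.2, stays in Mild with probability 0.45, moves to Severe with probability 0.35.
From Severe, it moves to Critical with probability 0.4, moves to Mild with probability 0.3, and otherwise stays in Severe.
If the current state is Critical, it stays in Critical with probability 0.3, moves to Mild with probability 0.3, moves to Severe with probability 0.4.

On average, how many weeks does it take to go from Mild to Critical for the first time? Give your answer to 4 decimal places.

Let t(s) be the expected number of weeks to first reach Critical from state s, with t(Critical) = 0. Conditioning on the first week:
t(Mild) = 1 + 0.45·t(Mild) + 0.35·t(Severe)
t(Severe) = 1 + 0.3·t(Mild) + 0.3·t(Severe)
Solving: t(Mild) = 3.7500, t(Severe) = 3.0357.
Expected weeks from Mild to Critical: 3.7500.

3.7500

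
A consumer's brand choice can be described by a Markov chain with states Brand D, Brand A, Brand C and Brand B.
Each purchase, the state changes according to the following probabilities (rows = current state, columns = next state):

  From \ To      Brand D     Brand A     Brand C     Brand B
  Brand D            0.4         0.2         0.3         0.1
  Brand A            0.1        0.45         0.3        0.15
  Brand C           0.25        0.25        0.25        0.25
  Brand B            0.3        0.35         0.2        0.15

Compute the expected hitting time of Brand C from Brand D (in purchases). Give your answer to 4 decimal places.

Let t(s) be the expected number of purchases to first reach Brand C from state s, with t(Brand C) = 0. Conditioning on the first purchase:
t(Brand D) = 1 + 0.4·t(Brand D) + 0.2·t(Brand A) + 0.1·t(Brand B)
t(Brand A) = 1 + 0.1·t(Brand D) + 0.45·t(Brand A) + 0.15·t(Brand B)
t(Brand B) = 1 + 0.3·t(Brand D) + 0.35·t(Brand A) + 0.15·t(Brand B)
Solving: t(Brand D) = 3.4729, t(Brand A) = 3.4975, t(Brand B) = 3.8424.
Expected purchases from Brand D to Brand C: 3.4729.

3.4729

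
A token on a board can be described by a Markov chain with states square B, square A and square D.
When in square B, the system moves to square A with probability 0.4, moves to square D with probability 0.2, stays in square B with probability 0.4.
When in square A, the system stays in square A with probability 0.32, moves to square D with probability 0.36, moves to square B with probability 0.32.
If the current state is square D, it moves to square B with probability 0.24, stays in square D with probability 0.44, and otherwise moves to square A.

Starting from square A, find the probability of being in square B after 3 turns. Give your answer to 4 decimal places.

Propagate the distribution vector 3 turns from square A.
After 0 turns: (0.0000, 1.0000, 0.0000)
After 1 turn: (0.3200, 0.3200, 0.3600)
After 2 turns: (0.3168, 0.3456, 0.3376)
After 3 turns: (0.3183, 0.3453, 0.3363)
P(in square B after 3 turns) = 0.3183

0.3183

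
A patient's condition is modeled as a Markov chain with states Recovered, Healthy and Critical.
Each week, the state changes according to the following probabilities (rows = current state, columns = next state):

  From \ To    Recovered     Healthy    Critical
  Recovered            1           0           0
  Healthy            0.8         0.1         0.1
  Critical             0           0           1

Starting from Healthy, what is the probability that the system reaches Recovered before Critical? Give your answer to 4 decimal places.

Let h(s) be the probability of absorption at Recovered starting from transient state s. Then h(Recovered) = 1 and h(Critical) = 0. By first-step analysis:
h(Healthy) = 0.8·1 + 0.1·h(Healthy) + 0.1·0
Solving: h(Healthy) = 0.8889.
Starting from Healthy, the probability is 0.8889.

0.8889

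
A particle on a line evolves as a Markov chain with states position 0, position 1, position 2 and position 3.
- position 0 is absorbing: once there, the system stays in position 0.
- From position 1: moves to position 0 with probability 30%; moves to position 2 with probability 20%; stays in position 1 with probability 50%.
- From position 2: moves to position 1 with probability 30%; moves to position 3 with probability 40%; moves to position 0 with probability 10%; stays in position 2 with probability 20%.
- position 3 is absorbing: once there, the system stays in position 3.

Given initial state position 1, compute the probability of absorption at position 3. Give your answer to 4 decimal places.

0.2353

Let h(s) be the probability of absorption at position 3 starting from transient state s. Then h(position 3) = 1 and h(position 0) = 0. By first-step analysis:
h(position 1) = 0.3·0 + 0.5·h(position 1) + 0.2·h(position 2)
h(position 2) = 0.1·0 + 0.3·h(position 1) + 0.2·h(position 2) + 0.4·1
Solving: h(position 1) = 0.2353, h(position 2) = 0.5882.
Starting from position 1, the probability is 0.2353.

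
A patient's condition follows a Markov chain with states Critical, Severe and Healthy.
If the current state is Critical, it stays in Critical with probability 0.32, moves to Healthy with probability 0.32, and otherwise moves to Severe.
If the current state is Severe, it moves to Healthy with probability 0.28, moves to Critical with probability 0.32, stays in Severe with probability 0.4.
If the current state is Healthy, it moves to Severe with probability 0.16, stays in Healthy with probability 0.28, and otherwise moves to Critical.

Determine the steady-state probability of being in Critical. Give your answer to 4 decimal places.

Let the stationary distribution be π with π = πP and π_1 + π_2 + π_3 = 1.
π_1 = 0.32·π_1 + 0.32·π_2 + 0.56·π_3
π_2 = 0.36·π_1 + 0.4·π_2 + 0.16·π_3
Solving with the normalization constraint gives π = (0.3910, 0.3134, 0.2956).
So the stationary probability of Critical is 0.3910.

0.3910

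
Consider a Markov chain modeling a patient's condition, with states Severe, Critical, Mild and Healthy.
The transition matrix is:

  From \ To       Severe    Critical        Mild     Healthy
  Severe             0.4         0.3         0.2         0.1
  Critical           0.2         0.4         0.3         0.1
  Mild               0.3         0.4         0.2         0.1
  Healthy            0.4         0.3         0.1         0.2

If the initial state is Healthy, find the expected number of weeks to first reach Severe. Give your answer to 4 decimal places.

3.2245

Let t(s) be the expected number of weeks to first reach Severe from state s, with t(Severe) = 0. Conditioning on the first week:
t(Critical) = 1 + 0.4·t(Critical) + 0.3·t(Mild) + 0.1·t(Healthy)
t(Mild) = 1 + 0.4·t(Critical) + 0.2·t(Mild) + 0.1·t(Healthy)
t(Healthy) = 1 + 0.3·t(Critical) + 0.1·t(Mild) + 0.2·t(Healthy)
Solving: t(Critical) = 4.0408, t(Mild) = 3.6735, t(Healthy) = 3.2245.
Expected weeks from Healthy to Severe: 3.2245.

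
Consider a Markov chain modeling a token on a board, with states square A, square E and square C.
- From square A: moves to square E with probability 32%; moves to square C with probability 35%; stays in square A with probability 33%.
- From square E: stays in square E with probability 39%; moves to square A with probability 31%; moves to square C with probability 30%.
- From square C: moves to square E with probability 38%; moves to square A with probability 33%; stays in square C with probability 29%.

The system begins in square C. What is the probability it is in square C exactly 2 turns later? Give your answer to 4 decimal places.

Sum over the intermediate state after 1 turn:
P = P(square C→square A)·P(square A→square C) + P(square C→square E)·P(square E→square C) + P(square C→square C)·P(square C→square C)
  = 0.33×0.35 + 0.38×0.3 + 0.29×0.29
  = 0.1155 + 0.1140 + 0.0841 = 0.3136

0.3136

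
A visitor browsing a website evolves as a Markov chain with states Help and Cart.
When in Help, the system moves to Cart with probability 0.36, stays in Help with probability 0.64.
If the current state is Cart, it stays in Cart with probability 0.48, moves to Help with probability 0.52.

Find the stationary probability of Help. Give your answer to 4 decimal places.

0.5909

Let the stationary distribution be π with π = πP and π_1 + π_2 = 1.
π_1 = 0.64·π_1 + 0.52·π_2
Solving with the normalization constraint gives π = (0.5909, 0.4091).
So the stationary probability of Help is 0.5909.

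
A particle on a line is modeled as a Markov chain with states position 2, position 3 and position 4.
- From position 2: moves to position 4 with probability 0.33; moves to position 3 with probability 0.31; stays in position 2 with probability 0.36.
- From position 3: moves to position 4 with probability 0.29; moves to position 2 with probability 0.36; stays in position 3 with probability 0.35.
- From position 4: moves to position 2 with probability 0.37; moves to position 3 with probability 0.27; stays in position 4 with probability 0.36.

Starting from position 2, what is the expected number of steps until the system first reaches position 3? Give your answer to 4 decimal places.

Let t(s) be the expected number of steps to first reach position 3 from state s, with t(position 3) = 0. Conditioning on the first step:
t(position 2) = 1 + 0.36·t(position 2) + 0.33·t(position 4)
t(position 4) = 1 + 0.37·t(position 2) + 0.36·t(position 4)
Solving: t(position 2) = 3.3739, t(position 4) = 3.5130.
Expected steps from position 2 to position 3: 3.3739.

3.3739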